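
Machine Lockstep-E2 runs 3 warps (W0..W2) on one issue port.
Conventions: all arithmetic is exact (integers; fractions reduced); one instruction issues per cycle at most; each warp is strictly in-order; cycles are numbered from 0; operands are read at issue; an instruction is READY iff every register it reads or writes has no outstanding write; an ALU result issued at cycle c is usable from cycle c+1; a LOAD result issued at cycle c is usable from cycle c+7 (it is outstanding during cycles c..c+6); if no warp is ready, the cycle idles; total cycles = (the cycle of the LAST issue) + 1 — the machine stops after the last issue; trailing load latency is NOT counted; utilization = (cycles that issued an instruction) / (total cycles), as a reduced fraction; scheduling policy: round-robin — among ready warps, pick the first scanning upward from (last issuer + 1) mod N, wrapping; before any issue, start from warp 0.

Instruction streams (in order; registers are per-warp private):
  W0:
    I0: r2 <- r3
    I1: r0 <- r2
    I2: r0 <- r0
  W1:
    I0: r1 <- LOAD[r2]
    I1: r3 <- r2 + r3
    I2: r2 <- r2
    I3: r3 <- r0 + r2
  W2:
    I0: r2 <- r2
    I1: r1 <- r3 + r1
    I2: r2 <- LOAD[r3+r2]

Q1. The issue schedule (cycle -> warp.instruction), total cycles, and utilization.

cycle 0: W0.I0
cycle 1: W1.I0
cycle 2: W2.I0
cycle 3: W0.I1
cycle 4: W1.I1
cycle 5: W2.I1
cycle 6: W0.I2
cycle 7: W1.I2
cycle 8: W2.I2
cycle 9: W1.I3

Answer: 10 cycles, utilization 1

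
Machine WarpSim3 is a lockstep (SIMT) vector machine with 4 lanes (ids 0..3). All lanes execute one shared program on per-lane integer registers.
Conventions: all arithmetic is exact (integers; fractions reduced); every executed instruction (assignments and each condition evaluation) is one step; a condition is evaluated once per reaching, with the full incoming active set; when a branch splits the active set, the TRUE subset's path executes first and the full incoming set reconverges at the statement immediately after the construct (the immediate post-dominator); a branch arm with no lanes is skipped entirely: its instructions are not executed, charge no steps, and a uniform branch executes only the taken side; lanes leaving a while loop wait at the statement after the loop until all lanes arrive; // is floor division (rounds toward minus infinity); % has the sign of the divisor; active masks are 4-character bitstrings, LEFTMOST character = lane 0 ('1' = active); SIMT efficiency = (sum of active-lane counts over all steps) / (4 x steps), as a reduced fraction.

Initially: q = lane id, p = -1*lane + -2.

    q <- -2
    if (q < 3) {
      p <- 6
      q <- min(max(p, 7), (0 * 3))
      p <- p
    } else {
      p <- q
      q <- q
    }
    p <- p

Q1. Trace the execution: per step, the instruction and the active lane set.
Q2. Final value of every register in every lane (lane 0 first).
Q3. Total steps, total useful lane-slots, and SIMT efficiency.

step 0: q <- -2                      1111
step 1: eval (q < 3)                 1111
step 2: p <- 6                       1111
step 3: q <- min(max(p, 7), (0 * 3)) 1111
step 4: p <- p                       1111
step 5: p <- p                       1111

Answer: 6 steps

q: 0,0,0,0
p: 6,6,6,6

steps = 6; useful = 24; efficiency = 24/24 = 1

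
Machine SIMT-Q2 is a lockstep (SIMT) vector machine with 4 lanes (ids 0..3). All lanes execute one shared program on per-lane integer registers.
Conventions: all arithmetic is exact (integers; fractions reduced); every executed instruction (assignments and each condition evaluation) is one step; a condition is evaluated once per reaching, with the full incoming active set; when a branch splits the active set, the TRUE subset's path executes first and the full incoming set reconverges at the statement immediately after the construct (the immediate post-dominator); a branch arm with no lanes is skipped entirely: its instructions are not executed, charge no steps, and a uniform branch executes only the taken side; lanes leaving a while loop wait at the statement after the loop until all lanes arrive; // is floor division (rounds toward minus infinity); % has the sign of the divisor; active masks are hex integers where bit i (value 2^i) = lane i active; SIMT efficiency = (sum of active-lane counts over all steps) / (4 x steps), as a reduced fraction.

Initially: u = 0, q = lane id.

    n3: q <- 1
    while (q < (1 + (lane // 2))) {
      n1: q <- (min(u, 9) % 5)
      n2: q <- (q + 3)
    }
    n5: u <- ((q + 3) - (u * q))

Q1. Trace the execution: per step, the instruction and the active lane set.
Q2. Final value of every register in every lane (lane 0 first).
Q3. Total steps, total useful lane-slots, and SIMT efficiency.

step 0: q <- 1                       0xf
step 1: eval (q < (1 + (lane // 2))) 0xf
step 2: q <- (min(u, 9) % 5)         0xc
step 3: q <- (q + 3)                 0xc
step 4: eval (q < (1 + (lane // 2))) 0xc
step 5: u <- ((q + 3) - (u * q))     0xf

Answer: 6 steps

u: 4,4,6,6
q: 1,1,3,3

steps = 6; useful = 18; efficiency = 18/24 = 3/4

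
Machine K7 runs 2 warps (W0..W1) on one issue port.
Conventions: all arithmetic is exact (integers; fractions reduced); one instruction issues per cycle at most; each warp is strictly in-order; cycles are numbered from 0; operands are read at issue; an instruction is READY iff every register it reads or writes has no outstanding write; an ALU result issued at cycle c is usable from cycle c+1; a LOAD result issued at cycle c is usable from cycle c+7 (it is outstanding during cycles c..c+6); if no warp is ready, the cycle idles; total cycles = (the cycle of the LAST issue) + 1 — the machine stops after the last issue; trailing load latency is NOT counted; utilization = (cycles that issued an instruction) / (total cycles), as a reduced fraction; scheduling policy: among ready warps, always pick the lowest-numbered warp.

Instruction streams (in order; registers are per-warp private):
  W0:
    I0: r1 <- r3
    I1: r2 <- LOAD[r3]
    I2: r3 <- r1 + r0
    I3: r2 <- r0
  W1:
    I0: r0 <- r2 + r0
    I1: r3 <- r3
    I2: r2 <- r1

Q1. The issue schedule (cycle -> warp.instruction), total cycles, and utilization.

cycle 0: W0.I0
cycle 1: W0.I1
cycle 2: W0.I2
cycle 3: W1.I0
cycle 4: W1.I1
cycle 5: W1.I2
cycle 6: idle
cycle 7: idle
cycle 8: W0.I3

Answer: 9 cycles, utilization 7/9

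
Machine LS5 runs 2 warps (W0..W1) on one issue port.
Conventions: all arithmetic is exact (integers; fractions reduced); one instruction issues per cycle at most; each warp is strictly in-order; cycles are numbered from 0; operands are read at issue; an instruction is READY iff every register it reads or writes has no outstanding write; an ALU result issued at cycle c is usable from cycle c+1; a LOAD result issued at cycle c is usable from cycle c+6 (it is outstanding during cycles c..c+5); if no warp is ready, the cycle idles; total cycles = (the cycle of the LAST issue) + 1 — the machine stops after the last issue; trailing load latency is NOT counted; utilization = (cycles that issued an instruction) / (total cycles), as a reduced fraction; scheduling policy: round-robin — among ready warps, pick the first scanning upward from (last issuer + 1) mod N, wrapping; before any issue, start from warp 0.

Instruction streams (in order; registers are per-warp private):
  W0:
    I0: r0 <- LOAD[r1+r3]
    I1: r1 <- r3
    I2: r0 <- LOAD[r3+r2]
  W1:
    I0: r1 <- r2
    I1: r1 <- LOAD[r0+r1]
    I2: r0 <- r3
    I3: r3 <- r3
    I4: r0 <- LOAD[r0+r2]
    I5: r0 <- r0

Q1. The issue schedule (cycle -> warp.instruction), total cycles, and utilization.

cycle 0: W0.I0
cycle 1: W1.I0
cycle 2: W0.I1
cycle 3: W1.I1
cycle 4: W1.I2
cycle 5: W1.I3
cycle 6: W0.I2
cycle 7: W1.I4
cycle 8: idle
cycle 9: idle
cycle 10: idle
cycle 11: idle
cycle 12: idle
cycle 13: W1.I5

Answer: 14 cycles, utilization 9/14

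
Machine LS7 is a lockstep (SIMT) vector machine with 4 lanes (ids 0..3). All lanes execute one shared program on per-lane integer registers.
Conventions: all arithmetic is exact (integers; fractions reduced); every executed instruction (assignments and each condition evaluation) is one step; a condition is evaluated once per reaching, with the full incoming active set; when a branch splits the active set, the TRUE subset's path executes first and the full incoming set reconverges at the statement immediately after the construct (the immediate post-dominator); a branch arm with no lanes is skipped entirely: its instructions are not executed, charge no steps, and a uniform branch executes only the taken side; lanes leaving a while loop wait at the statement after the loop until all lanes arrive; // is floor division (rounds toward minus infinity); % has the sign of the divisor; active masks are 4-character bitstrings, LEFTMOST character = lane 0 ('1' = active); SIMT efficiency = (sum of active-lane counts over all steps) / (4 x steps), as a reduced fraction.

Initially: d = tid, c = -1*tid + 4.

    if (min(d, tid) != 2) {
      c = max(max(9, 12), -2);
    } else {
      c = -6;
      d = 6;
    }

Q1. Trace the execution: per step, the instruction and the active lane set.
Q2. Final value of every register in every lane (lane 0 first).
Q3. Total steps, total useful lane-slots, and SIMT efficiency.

step 0: eval (min(d, tid) != 2)      1111
step 1: c <- max(max(9, 12), -2)     1101
step 2: c <- -6                      0010
step 3: d <- 6                       0010

Answer: 4 steps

d: 0,1,6,3
c: 12,12,-6,12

steps = 4; useful = 9; efficiency = 9/16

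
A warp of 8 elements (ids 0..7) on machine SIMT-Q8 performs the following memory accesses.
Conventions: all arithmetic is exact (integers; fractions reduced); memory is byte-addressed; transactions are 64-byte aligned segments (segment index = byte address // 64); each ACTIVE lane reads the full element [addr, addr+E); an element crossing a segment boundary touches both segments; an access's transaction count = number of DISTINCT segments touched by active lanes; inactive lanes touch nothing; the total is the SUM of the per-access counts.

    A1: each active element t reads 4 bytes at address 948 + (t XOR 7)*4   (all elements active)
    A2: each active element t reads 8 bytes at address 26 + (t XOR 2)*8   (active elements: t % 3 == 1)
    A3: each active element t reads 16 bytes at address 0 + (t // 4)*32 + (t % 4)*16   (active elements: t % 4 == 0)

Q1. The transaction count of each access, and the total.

A1: 2 transactions
A2: 2 transactions
A3: 1 transaction

Answer: 2,2,1; total 5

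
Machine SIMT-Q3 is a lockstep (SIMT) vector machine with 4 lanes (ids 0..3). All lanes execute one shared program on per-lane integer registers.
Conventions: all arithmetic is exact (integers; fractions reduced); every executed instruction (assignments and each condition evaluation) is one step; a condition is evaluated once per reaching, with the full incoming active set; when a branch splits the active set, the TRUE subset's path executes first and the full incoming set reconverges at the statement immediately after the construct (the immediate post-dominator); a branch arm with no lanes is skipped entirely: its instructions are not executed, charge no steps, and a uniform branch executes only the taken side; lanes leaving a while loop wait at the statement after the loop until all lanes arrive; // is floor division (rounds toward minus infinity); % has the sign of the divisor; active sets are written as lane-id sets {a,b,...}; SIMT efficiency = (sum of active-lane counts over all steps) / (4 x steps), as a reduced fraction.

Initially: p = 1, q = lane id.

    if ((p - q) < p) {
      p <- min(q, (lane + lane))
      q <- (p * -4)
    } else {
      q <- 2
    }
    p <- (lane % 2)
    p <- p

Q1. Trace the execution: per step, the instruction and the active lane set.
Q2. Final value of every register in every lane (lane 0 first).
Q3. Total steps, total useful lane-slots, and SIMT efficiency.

step 0: eval ((p - q) < p)           {0,1,2,3}
step 1: p <- min(q, (lane + lane))   {1,2,3}
step 2: q <- (p * -4)                {1,2,3}
step 3: q <- 2                       {0}
step 4: p <- (lane % 2)              {0,1,2,3}
step 5: p <- p                       {0,1,2,3}

Answer: 6 steps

p: 0,1,0,1
q: 2,-4,-8,-12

steps = 6; useful = 19; efficiency = 19/24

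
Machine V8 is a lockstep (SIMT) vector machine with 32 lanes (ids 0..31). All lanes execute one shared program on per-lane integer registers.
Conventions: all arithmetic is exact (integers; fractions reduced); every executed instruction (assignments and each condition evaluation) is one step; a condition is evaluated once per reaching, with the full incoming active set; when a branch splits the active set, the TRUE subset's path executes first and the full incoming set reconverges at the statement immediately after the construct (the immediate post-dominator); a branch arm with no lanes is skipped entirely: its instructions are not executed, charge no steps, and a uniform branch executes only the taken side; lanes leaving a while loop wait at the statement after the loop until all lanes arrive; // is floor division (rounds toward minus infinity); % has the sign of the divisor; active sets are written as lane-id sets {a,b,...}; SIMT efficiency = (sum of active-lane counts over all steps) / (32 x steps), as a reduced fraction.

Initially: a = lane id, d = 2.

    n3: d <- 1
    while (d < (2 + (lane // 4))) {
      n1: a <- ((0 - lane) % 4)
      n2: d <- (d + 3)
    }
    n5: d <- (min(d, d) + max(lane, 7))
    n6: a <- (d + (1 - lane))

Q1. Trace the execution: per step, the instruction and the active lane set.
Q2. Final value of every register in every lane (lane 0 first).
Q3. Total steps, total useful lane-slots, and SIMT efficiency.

step 0: d <- 1                       {0,1,2,3,4,5,6,7,8,9,10,11,12,13,14,15,16,17,18,19,20,21,22,23,24,25,26,27,28,29,30,31}
step 1: eval (d < (2 + (lane // 4))) {0,1,2,3,4,5,6,7,8,9,10,11,12,13,14,15,16,17,18,19,20,21,22,23,24,25,26,27,28,29,30,31}
step 2: a <- ((0 - lane) % 4)        {0,1,2,3,4,5,6,7,8,9,10,11,12,13,14,15,16,17,18,19,20,21,22,23,24,25,26,27,28,29,30,31}
step 3: d <- (d + 3)                 {0,1,2,3,4,5,6,7,8,9,10,11,12,13,14,15,16,17,18,19,20,21,22,23,24,25,26,27,28,29,30,31}
step 4: eval (d < (2 + (lane // 4))) {0,1,2,3,4,5,6,7,8,9,10,11,12,13,14,15,16,17,18,19,20,21,22,23,24,25,26,27,28,29,30,31}
step 5: a <- ((0 - lane) % 4)        {12,13,14,15,16,17,18,19,20,21,22,23,24,25,26,27,28,29,30,31}
step 6: d <- (d + 3)                 {12,13,14,15,16,17,18,19,20,21,22,23,24,25,26,27,28,29,30,31}
step 7: eval (d < (2 + (lane // 4))) {12,13,14,15,16,17,18,19,20,21,22,23,24,25,26,27,28,29,30,31}
step 8: a <- ((0 - lane) % 4)        {24,25,26,27,28,29,30,31}
step 9: d <- (d + 3)                 {24,25,26,27,28,29,30,31}
step 10: eval (d < (2 + (lane // 4))) {24,25,26,27,28,29,30,31}
step 11: d <- (min(d, d) + max(lane, 7)) {0,1,2,3,4,5,6,7,8,9,10,11,12,13,14,15,16,17,18,19,20,21,22,23,24,25,26,27,28,29,30,31}
step 12: a <- (d + (1 - lane))        {0,1,2,3,4,5,6,7,8,9,10,11,12,13,14,15,16,17,18,19,20,21,22,23,24,25,26,27,28,29,30,31}

Answer: 13 steps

a: 12,11,10,9,8,7,6,5,5,5,5,5,8,8,8,8,8,8,8,8,8,8,8,8,11,11,11,11,11,11,11,11
d: 11,11,11,11,11,11,11,11,12,13,14,15,19,20,21,22,23,24,25,26,27,28,29,30,34,35,36,37,38,39,40,41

steps = 13; useful = 308; efficiency = 308/416 = 77/104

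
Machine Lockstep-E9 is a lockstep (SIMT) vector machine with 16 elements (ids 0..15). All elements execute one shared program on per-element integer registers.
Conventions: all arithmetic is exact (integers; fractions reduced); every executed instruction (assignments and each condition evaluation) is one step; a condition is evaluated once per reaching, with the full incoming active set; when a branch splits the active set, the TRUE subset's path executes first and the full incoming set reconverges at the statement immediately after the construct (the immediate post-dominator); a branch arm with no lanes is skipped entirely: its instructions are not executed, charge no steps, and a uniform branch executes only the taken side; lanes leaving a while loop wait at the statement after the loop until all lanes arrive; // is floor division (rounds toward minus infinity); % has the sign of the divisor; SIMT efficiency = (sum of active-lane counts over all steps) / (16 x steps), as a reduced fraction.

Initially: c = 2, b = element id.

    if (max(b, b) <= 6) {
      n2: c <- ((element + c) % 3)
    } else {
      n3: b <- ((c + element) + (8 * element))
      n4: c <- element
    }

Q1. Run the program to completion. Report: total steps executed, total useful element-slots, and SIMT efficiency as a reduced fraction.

Answer: 4 steps, 41 useful, 41/64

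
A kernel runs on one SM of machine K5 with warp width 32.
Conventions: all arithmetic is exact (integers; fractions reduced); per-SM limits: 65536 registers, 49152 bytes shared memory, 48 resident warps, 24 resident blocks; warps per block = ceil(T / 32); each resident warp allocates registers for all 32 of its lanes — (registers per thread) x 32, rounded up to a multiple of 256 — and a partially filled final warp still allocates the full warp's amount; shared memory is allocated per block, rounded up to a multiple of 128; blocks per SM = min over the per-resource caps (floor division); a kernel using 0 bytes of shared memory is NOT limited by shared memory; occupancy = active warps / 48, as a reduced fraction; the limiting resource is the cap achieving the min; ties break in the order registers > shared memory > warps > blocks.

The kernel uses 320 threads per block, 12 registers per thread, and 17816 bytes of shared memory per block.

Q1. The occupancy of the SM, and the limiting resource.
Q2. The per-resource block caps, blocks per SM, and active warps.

Answer: occupancy 5/12, limited by shared memory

registers: 12 blocks
shared memory: 2 blocks
warps: 4 blocks
blocks: 24 blocks

Answer: 2 blocks, 20 active warps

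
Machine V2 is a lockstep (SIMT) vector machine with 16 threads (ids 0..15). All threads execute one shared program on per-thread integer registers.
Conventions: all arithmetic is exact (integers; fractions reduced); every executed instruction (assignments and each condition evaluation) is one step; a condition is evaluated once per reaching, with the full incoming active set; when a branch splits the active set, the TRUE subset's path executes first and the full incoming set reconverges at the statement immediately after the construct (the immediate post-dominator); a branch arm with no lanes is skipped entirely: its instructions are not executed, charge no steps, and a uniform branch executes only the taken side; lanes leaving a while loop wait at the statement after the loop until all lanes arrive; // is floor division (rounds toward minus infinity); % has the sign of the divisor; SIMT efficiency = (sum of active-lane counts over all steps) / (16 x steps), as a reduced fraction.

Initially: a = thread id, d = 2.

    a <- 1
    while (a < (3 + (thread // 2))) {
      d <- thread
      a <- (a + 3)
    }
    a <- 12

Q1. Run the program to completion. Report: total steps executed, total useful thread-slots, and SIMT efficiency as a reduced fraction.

Answer: 12 steps, 150 useful, 25/32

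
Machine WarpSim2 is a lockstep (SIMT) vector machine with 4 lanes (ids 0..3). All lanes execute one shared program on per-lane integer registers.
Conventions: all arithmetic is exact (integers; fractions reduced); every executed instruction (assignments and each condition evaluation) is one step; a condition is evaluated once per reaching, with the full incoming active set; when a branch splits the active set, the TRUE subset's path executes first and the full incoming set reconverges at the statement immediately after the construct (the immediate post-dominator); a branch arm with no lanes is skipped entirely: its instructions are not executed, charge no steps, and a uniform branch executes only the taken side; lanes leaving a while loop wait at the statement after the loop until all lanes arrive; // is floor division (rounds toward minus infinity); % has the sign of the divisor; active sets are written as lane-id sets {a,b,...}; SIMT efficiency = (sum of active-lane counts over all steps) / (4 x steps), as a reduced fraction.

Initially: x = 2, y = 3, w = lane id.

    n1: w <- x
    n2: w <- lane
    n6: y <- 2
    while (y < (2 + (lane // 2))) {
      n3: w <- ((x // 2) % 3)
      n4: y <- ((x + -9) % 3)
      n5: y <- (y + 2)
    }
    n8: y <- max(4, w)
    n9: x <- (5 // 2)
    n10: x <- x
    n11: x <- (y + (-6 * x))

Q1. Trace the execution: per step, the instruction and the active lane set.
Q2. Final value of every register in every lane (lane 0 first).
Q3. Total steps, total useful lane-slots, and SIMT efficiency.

step 0: w <- x                       {0,1,2,3}
step 1: w <- lane                    {0,1,2,3}
step 2: y <- 2                       {0,1,2,3}
step 3: eval (y < (2 + (lane // 2))) {0,1,2,3}
step 4: w <- ((x // 2) % 3)          {2,3}
step 5: y <- ((x + -9) % 3)          {2,3}
step 6: y <- (y + 2)                 {2,3}
step 7: eval (y < (2 + (lane // 2))) {2,3}
step 8: y <- max(4, w)               {0,1,2,3}
step 9: x <- (5 // 2)                {0,1,2,3}
step 10: x <- x                       {0,1,2,3}
step 11: x <- (y + (-6 * x))          {0,1,2,3}

Answer: 12 steps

x: -8,-8,-8,-8
y: 4,4,4,4
w: 0,1,1,1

steps = 12; useful = 40; efficiency = 40/48 = 5/6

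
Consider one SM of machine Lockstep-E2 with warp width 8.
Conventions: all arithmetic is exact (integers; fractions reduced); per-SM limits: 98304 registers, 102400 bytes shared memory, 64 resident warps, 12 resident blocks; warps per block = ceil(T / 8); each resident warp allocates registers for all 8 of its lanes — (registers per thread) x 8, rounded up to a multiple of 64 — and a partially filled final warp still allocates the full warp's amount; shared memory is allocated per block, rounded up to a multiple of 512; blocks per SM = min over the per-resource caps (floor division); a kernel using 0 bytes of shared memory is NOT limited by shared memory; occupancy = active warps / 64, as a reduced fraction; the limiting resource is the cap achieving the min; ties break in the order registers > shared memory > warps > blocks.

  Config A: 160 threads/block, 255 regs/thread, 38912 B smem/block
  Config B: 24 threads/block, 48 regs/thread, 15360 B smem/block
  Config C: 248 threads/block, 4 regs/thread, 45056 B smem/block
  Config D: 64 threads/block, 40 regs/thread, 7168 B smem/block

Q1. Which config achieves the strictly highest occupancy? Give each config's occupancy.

occupancies: A 5/8, B 9/32, C 31/32, D 1

Answer: D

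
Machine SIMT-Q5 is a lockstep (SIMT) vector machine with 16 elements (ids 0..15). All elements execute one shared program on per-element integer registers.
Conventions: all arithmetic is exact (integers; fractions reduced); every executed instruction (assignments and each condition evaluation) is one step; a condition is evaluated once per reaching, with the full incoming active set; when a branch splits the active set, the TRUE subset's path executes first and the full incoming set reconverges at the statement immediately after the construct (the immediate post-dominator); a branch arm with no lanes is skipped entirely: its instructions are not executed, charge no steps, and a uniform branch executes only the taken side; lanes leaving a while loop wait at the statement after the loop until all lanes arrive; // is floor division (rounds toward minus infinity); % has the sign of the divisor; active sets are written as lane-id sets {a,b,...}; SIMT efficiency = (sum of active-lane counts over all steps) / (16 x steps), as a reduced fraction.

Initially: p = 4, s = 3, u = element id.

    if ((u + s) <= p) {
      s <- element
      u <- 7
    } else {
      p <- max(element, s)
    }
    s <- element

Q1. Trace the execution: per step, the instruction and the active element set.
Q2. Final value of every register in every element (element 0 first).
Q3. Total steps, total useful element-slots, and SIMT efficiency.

step 0: eval ((u + s) <= p)          {0,1,2,3,4,5,6,7,8,9,10,11,12,13,14,15}
step 1: s <- element                 {0,1}
step 2: u <- 7                       {0,1}
step 3: p <- max(element, s)         {2,3,4,5,6,7,8,9,10,11,12,13,14,15}
step 4: s <- element                 {0,1,2,3,4,5,6,7,8,9,10,11,12,13,14,15}

Answer: 5 steps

p: 4,4,3,3,4,5,6,7,8,9,10,11,12,13,14,15
s: 0,1,2,3,4,5,6,7,8,9,10,11,12,13,14,15
u: 7,7,2,3,4,5,6,7,8,9,10,11,12,13,14,15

steps = 5; useful = 50; efficiency = 50/80 = 5/8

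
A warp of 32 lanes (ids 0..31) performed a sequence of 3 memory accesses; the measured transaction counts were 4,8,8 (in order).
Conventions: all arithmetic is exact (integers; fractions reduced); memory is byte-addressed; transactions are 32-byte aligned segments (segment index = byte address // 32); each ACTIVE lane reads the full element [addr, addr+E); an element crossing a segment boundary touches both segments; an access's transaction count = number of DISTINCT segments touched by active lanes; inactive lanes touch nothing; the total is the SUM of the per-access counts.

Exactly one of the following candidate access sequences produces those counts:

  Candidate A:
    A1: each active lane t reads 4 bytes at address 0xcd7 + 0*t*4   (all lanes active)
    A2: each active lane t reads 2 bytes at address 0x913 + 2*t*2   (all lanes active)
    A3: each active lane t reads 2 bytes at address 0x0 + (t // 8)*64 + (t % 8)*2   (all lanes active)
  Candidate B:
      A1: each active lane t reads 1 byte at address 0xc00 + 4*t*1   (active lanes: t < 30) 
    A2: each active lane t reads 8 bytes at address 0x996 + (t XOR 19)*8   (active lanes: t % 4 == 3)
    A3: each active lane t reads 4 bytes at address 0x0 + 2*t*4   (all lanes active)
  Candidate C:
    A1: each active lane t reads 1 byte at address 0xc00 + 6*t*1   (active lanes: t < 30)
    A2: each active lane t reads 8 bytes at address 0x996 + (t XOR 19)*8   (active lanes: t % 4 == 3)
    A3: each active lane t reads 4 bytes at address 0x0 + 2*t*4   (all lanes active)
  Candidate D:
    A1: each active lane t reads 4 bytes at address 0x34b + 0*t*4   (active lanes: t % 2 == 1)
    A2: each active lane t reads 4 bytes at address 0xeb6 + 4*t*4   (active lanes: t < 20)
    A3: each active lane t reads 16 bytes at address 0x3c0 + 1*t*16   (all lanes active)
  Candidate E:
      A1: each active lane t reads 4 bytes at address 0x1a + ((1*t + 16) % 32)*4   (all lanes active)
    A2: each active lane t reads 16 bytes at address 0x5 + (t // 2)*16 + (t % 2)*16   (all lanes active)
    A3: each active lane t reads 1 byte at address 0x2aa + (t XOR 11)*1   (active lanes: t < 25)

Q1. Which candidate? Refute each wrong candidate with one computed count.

A: A1 gives 1 transaction, not 4
C: A1 gives 6 transactions, not 4
D: A1 gives 1 transaction, not 4
E: A1 gives 5 transactions, not 4
B: all counts match (4,8,8)

Answer: B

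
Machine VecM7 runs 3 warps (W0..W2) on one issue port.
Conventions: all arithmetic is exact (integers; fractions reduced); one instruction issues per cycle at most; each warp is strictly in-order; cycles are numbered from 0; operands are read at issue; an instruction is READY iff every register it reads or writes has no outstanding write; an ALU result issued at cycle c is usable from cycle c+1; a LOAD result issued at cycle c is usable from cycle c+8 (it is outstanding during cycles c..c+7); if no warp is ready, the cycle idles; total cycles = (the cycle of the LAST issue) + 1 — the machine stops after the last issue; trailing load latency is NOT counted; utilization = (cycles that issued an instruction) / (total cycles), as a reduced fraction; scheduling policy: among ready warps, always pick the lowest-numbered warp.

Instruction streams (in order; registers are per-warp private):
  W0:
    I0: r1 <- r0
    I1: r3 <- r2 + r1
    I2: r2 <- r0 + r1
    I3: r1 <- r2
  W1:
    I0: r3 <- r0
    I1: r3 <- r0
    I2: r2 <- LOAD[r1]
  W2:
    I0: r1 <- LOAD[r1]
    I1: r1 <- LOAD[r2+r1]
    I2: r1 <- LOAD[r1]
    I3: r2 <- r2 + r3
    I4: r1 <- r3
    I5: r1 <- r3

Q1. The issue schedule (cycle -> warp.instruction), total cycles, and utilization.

cycle 0: W0.I0
cycle 1: W0.I1
cycle 2: W0.I2
cycle 3: W0.I3
cycle 4: W1.I0
cycle 5: W1.I1
cycle 6: W1.I2
cycle 7: W2.I0
cycle 8: idle
cycle 9: idle
cycle 10: idle
cycle 11: idle
cycle 12: idle
cycle 13: idle
cycle 14: idle
cycle 15: W2.I1
cycle 16: idle
cycle 17: idle
cycle 18: idle
cycle 19: idle
cycle 20: idle
cycle 21: idle
cycle 22: idle
cycle 23: W2.I2
cycle 24: W2.I3
cycle 25: idle
cycle 26: idle
cycle 27: idle
cycle 28: idle
cycle 29: idle
cycle 30: idle
cycle 31: W2.I4
cycle 32: W2.I5

Answer: 33 cycles, utilization 13/33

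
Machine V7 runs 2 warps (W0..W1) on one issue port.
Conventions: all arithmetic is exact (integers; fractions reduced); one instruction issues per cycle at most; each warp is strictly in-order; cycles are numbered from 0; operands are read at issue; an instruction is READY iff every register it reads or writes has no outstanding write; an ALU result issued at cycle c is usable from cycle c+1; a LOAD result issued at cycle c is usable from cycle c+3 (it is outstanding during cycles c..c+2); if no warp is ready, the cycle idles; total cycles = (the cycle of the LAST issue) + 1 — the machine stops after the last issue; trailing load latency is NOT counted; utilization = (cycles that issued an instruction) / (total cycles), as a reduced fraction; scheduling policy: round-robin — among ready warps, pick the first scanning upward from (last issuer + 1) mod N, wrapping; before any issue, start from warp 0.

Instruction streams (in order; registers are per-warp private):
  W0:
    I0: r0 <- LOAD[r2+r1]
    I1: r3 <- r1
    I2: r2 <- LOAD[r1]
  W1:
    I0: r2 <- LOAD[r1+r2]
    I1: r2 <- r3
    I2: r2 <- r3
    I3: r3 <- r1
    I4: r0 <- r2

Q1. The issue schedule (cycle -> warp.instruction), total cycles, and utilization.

cycle 0: W0.I0
cycle 1: W1.I0
cycle 2: W0.I1
cycle 3: W0.I2
cycle 4: W1.I1
cycle 5: W1.I2
cycle 6: W1.I3
cycle 7: W1.I4

Answer: 8 cycles, utilization 1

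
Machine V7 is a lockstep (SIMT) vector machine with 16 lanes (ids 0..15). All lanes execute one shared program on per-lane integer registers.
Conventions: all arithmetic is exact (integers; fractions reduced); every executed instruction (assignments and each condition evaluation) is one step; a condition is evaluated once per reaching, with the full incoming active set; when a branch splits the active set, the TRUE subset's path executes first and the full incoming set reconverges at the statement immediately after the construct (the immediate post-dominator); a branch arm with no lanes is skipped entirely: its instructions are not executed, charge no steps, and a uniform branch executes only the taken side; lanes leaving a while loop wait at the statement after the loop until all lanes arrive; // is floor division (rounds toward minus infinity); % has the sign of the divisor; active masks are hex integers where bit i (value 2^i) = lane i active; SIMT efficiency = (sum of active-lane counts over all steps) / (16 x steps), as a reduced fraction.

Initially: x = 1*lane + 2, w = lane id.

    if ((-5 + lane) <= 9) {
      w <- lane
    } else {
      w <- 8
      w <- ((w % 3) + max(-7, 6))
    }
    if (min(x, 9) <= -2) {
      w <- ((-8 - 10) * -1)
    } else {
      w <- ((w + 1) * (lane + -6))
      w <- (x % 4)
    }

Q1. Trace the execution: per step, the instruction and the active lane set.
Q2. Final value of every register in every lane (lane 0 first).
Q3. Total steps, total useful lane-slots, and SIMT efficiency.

step 0: eval ((-5 + lane) <= 9)      0xffff
step 1: w <- lane                    0x7fff
step 2: w <- 8                       0x8000
step 3: w <- ((w % 3) + max(-7, 6))  0x8000
step 4: eval (min(x, 9) <= -2)       0xffff
step 5: w <- ((w + 1) * (lane + -6)) 0xffff
step 6: w <- (x % 4)                 0xffff

Answer: 7 steps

x: 2,3,4,5,6,7,8,9,10,11,12,13,14,15,16,17
w: 2,3,0,1,2,3,0,1,2,3,0,1,2,3,0,1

steps = 7; useful = 81; efficiency = 81/112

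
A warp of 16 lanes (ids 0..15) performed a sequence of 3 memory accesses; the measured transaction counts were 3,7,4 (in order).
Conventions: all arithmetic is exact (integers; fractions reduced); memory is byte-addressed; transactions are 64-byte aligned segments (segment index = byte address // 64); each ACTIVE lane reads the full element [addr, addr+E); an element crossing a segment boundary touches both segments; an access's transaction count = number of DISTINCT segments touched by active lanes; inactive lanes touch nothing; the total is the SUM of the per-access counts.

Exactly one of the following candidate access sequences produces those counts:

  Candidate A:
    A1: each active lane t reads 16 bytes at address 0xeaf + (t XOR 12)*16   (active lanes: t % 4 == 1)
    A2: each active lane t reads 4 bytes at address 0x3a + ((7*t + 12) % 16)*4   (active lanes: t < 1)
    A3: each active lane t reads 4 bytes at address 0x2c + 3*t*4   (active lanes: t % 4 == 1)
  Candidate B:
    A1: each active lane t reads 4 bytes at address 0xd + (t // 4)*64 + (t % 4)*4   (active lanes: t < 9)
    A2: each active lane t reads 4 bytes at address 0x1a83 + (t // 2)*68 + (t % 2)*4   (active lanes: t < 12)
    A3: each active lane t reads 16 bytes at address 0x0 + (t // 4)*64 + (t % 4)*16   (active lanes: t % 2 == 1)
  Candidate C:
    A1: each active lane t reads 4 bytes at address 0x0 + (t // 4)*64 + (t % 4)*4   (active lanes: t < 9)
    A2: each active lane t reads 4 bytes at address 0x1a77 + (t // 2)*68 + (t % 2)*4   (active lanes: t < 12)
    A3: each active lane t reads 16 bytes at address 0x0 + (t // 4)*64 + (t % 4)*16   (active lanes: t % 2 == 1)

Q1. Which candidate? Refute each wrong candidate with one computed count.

A: A1 gives 5 transactions, not 3
B: A2 gives 6 transactions, not 7
C: all counts match (3,7,4)

Answer: C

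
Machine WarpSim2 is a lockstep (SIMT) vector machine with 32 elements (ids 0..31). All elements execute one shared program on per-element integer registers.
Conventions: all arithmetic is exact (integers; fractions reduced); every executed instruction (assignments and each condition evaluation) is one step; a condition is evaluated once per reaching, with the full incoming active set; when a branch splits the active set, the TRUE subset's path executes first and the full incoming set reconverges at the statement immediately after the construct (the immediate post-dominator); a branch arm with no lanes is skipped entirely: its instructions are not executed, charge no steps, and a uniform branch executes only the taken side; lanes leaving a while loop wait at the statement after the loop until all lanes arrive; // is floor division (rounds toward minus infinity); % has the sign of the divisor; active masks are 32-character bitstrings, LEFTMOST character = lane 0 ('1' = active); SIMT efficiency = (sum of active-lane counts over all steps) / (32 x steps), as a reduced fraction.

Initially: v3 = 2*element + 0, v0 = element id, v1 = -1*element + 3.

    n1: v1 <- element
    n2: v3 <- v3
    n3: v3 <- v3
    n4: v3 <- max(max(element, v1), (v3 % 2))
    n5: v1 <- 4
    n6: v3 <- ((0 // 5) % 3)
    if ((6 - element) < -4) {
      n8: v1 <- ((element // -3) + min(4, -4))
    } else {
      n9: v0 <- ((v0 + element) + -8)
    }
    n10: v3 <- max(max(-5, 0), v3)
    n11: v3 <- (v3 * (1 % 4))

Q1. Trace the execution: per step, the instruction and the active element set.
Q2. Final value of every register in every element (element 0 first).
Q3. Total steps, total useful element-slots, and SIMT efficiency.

step 0: v1 <- element                11111111111111111111111111111111
step 1: v3 <- v3                     11111111111111111111111111111111
step 2: v3 <- v3                     11111111111111111111111111111111
step 3: v3 <- max(max(element, v1), (v3 % 2)) 11111111111111111111111111111111
step 4: v1 <- 4                      11111111111111111111111111111111
step 5: v3 <- ((0 // 5) % 3)         11111111111111111111111111111111
step 6: eval ((6 - element) < -4)    11111111111111111111111111111111
step 7: v1 <- ((element // -3) + min(4, -4)) 00000000000111111111111111111111
step 8: v0 <- ((v0 + element) + -8)  11111111111000000000000000000000
step 9: v3 <- max(max(-5, 0), v3)    11111111111111111111111111111111
step 10: v3 <- (v3 * (1 % 4))         11111111111111111111111111111111

Answer: 11 steps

v3: 0,0,0,0,0,0,0,0,0,0,0,0,0,0,0,0,0,0,0,0,0,0,0,0,0,0,0,0,0,0,0,0
v0: -8,-6,-4,-2,0,2,4,6,8,10,12,11,12,13,14,15,16,17,18,19,20,21,22,23,24,25,26,27,28,29,30,31
v1: 4,4,4,4,4,4,4,4,4,4,4,-8,-8,-9,-9,-9,-10,-10,-10,-11,-11,-11,-12,-12,-12,-13,-13,-13,-14,-14,-14,-15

steps = 11; useful = 320; efficiency = 320/352 = 10/11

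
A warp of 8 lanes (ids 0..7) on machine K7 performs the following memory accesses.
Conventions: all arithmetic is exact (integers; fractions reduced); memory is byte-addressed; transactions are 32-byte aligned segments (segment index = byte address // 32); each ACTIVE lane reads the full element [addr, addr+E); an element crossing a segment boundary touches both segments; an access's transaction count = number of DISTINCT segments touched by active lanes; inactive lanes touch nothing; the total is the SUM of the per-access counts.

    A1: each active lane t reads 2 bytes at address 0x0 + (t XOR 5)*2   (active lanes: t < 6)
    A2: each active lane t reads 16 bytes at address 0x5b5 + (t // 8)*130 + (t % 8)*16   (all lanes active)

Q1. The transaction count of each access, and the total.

A1: 1 transaction
A2: 5 transactions

Answer: 1,5; total 6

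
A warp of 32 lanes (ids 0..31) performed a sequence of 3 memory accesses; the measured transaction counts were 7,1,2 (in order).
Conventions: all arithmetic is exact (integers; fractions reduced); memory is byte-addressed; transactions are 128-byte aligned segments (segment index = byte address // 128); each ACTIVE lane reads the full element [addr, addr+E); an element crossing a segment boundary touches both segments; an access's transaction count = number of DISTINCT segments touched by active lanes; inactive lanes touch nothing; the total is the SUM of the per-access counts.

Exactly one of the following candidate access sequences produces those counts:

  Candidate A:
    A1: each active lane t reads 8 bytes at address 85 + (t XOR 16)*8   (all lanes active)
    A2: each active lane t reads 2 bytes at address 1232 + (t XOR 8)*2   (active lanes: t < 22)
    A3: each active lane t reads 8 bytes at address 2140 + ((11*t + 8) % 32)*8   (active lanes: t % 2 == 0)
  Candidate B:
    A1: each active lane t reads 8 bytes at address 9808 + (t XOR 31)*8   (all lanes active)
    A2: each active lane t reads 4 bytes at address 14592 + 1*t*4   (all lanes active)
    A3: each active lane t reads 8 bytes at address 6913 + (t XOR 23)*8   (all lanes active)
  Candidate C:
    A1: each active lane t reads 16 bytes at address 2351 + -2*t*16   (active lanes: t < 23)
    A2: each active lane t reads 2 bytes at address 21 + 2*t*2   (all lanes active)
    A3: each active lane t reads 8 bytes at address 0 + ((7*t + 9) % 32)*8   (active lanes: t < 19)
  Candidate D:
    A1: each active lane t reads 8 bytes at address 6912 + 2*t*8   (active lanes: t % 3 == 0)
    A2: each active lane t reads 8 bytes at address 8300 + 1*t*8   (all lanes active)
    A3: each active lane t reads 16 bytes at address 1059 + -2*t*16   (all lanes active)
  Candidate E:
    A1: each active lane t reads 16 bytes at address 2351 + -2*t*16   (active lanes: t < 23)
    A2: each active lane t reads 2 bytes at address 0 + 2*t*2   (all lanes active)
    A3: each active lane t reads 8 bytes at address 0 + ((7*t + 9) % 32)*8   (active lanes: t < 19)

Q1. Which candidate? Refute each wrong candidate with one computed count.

A: A1 gives 3 transactions, not 7
B: A1 gives 3 transactions, not 7
C: A2 gives 2 transactions, not 1
D: A1 gives 4 transactions, not 7
E: all counts match (7,1,2)

Answer: E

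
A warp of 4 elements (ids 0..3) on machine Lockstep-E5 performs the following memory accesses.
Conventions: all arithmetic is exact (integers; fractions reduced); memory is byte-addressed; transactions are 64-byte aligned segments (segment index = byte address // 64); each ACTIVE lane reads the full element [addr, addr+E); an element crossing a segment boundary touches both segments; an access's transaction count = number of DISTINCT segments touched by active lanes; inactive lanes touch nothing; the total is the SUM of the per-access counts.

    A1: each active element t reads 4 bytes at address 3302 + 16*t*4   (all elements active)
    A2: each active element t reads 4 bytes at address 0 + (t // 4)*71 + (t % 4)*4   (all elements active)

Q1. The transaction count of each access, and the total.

A1: 4 transactions
A2: 1 transaction

Answer: 4,1; total 5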